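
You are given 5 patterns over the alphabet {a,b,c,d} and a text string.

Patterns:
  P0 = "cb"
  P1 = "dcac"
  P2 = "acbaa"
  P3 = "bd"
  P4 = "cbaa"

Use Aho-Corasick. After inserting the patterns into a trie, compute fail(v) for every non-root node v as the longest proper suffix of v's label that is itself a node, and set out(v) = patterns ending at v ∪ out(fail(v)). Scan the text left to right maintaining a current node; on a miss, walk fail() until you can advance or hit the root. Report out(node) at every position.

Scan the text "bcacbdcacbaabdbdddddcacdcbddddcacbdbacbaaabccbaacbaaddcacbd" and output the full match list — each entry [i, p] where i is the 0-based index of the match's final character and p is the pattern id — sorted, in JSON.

Build automaton:
Trie nodes:
  0='ε' goto a→7 b→12 c→1 d→3
  1='c' goto b→2
  2='cb' goto a→14  ←P0
  3='d' goto c→4
  4='dc' goto a→5
  5='dca' goto c→6
  6='dcac' goto ·  ←P1
  7='a' goto c→8
  8='ac' goto b→9
  9='acb' goto a→10
  10='acba' goto a→11
  11='acbaa' goto ·  ←P2
  12='b' goto d→13
  13='bd' goto ·  ←P3
  14='cba' goto a→15
  15='cbaa' goto ·  ←P4

Failure links (BFS by depth):
  fail(1) 'c': from fail(0)=0 chase 'c': 0 ⇒ 0;  out=∅∪out(0)=∅
  fail(3) 'd': from fail(0)=0 chase 'd': 0 ⇒ 0;  out=∅∪out(0)=∅
  fail(7) 'a': from fail(0)=0 chase 'a': 0 ⇒ 0;  out=∅∪out(0)=∅
  fail(12) 'b': from fail(0)=0 chase 'b': 0 ⇒ 0;  out=∅∪out(0)=∅
  fail(2) 'cb': from fail(1)=0 chase 'b': 0 ⇒ 12;  out={0}∪out(12)={0}
  fail(4) 'dc': from fail(3)=0 chase 'c': 0 ⇒ 1;  out=∅∪out(1)=∅
  fail(8) 'ac': from fail(7)=0 chase 'c': 0 ⇒ 1;  out=∅∪out(1)=∅
  fail(13) 'bd': from fail(12)=0 chase 'd': 0 ⇒ 3;  out={3}∪out(3)={3}
  fail(5) 'dca': from fail(4)=1 chase 'a': 1→0 ⇒ 7;  out=∅∪out(7)=∅
  fail(9) 'acb': from fail(8)=1 chase 'b': 1 ⇒ 2;  out=∅∪out(2)={0}
  fail(14) 'cba': from fail(2)=12 chase 'a': 12→0 ⇒ 7;  out=∅∪out(7)=∅
  fail(6) 'dcac': from fail(5)=7 chase 'c': 7 ⇒ 8;  out={1}∪out(8)={1}
  fail(10) 'acba': from fail(9)=2 chase 'a': 2 ⇒ 14;  out=∅∪out(14)=∅
  fail(15) 'cbaa': from fail(14)=7 chase 'a': 7→0 ⇒ 7;  out={4}∪out(7)={4}
  fail(11) 'acbaa': from fail(10)=14 chase 'a': 14 ⇒ 15;  out={2}∪out(15)={2,4}

Text stream:
i=0 'b': node 0→12
i=1 'c': node 12→1 (fail-walked)
i=2 'a': node 1→7 (fail-walked)
i=3 'c': node 7→8
i=4 'b': node 8→9  → match P0@[3:4]
i=5 'd': node 9→13 (fail-walked)  → match P3@[4:5]
i=6 'c': node 13→4 (fail-walked)
i=7 'a': node 4→5
i=8 'c': node 5→6  → match P1@[5:8]
i=9 'b': node 6→9 (fail-walked)  → match P0@[8:9]
i=10 'a': node 9→10
i=11 'a': node 10→11  → match P2@[7:11],P4@[8:11]
i=12 'b': node 11→12 (fail-walked)
i=13 'd': node 12→13  → match P3@[12:13]
i=14 'b': node 13→12 (fail-walked)
i=15 'd': node 12→13  → match P3@[14:15]
i=16 'd': node 13→3 (fail-walked)
i=17 'd': node 3→3 (fail-walked)
i=18 'd': node 3→3 (fail-walked)
i=19 'd': node 3→3 (fail-walked)
i=20 'c': node 3→4
i=21 'a': node 4→5
i=22 'c': node 5→6  → match P1@[19:22]
i=23 'd': node 6→3 (fail-walked)
i=24 'c': node 3→4
i=25 'b': node 4→2 (fail-walked)  → match P0@[24:25]
i=26 'd': node 2→13 (fail-walked)  → match P3@[25:26]
i=27 'd': node 13→3 (fail-walked)
i=28 'd': node 3→3 (fail-walked)
i=29 'd': node 3→3 (fail-walked)
i=30 'c': node 3→4
i=31 'a': node 4→5
i=32 'c': node 5→6  → match P1@[29:32]
i=33 'b': node 6→9 (fail-walked)  → match P0@[32:33]
i=34 'd': node 9→13 (fail-walked)  → match P3@[33:34]
i=35 'b': node 13→12 (fail-walked)
i=36 'a': node 12→7 (fail-walked)
i=37 'c': node 7→8
i=38 'b': node 8→9  → match P0@[37:38]
i=39 'a': node 9→10
i=40 'a': node 10→11  → match P2@[36:40],P4@[37:40]
i=41 'a': node 11→7 (fail-walked)
i=42 'b': node 7→12 (fail-walked)
i=43 'c': node 12→1 (fail-walked)
i=44 'c': node 1→1 (fail-walked)
i=45 'b': node 1→2  → match P0@[44:45]
i=46 'a': node 2→14
i=47 'a': node 14→15  → match P4@[44:47]
i=48 'c': node 15→8 (fail-walked)
i=49 'b': node 8→9  → match P0@[48:49]
i=50 'a': node 9→10
i=51 'a': node 10→11  → match P2@[47:51],P4@[48:51]
i=52 'd': node 11→3 (fail-walked)
i=53 'd': node 3→3 (fail-walked)
i=54 'c': node 3→4
i=55 'a': node 4→5
i=56 'c': node 5→6  → match P1@[53:56]
i=57 'b': node 6→9 (fail-walked)  → match P0@[56:57]
i=58 'd': node 9→13 (fail-walked)  → match P3@[57:58]

All matches (sorted): [[4,0],[5,3],[8,1],[9,0],[11,2],[11,4],[13,3],[15,3],[22,1],[25,0],[26,3],[32,1],[33,0],[34,3],[38,0],[40,2],[40,4],[45,0],[47,4],[49,0],[51,2],[51,4],[56,1],[57,0],[58,3]]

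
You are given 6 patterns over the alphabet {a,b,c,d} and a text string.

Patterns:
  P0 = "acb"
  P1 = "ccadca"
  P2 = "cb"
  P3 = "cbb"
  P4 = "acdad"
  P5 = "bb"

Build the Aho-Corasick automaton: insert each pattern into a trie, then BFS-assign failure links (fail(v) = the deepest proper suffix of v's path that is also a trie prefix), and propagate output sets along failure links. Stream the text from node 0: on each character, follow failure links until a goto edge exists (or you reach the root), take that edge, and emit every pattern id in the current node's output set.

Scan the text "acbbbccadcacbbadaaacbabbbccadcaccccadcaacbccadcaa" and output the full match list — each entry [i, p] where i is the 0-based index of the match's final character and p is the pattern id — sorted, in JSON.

Build automaton:
Trie (insert patterns):
  0='ε' goto a→1 b→15 c→4
  1='a' goto c→2
  2='ac' goto b→3 d→12
  3='acb' goto ·  ←P0
  4='c' goto b→10 c→5
  5='cc' goto a→6
  6='cca' goto d→7
  7='ccad' goto c→8
  8='ccadc' goto a→9
  9='ccadca' goto ·  ←P1
  10='cb' goto b→11  ←P2
  11='cbb' goto ·  ←P3
  12='acd' goto a→13
  13='acda' goto d→14
  14='acdad' goto ·  ←P4
  15='b' goto b→16
  16='bb' goto ·  ←P5

BFS fail/out derivation:
  fail(1) 'a': from fail(0)=0 chase 'a': 0 ⇒ 0;  out=∅∪out(0)=∅
  fail(4) 'c': from fail(0)=0 chase 'c': 0 ⇒ 0;  out=∅∪out(0)=∅
  fail(15) 'b': from fail(0)=0 chase 'b': 0 ⇒ 0;  out=∅∪out(0)=∅
  fail(2) 'ac': from fail(1)=0 chase 'c': 0 ⇒ 4;  out=∅∪out(4)=∅
  fail(5) 'cc': from fail(4)=0 chase 'c': 0 ⇒ 4;  out=∅∪out(4)=∅
  fail(10) 'cb': from fail(4)=0 chase 'b': 0 ⇒ 15;  out={2}∪out(15)={2}
  fail(16) 'bb': from fail(15)=0 chase 'b': 0 ⇒ 15;  out={5}∪out(15)={5}
  fail(3) 'acb': from fail(2)=4 chase 'b': 4 ⇒ 10;  out={0}∪out(10)={0,2}
  fail(6) 'cca': from fail(5)=4 chase 'a': 4→0 ⇒ 1;  out=∅∪out(1)=∅
  fail(11) 'cbb': from fail(10)=15 chase 'b': 15 ⇒ 16;  out={3}∪out(16)={3,5}
  fail(12) 'acd': from fail(2)=4 chase 'd': 4→0 ⇒ 0;  out=∅∪out(0)=∅
  fail(7) 'ccad': from fail(6)=1 chase 'd': 1→0 ⇒ 0;  out=∅∪out(0)=∅
  fail(13) 'acda': from fail(12)=0 chase 'a': 0 ⇒ 1;  out=∅∪out(1)=∅
  fail(8) 'ccadc': from fail(7)=0 chase 'c': 0 ⇒ 4;  out=∅∪out(4)=∅
  fail(14) 'acdad': from fail(13)=1 chase 'd': 1→0 ⇒ 0;  out={4}∪out(0)={4}
  fail(9) 'ccadca': from fail(8)=4 chase 'a': 4→0 ⇒ 1;  out={1}∪out(1)={1}

Scan:
[0] read 'a'  n0⇒n1
[1] read 'c'  n1⇒n2
[2] read 'b'  n2⇒n3  emit P0@[0:2],P2@[1:2]
[3] read 'b'  n3⇒n11 (via fail)  emit P3@[1:3],P5@[2:3]
[4] read 'b'  n11⇒n16 (via fail)  emit P5@[3:4]
[5] read 'c'  n16⇒n4 (via fail)
[6] read 'c'  n4⇒n5
[7] read 'a'  n5⇒n6
[8] read 'd'  n6⇒n7
[9] read 'c'  n7⇒n8
[10] read 'a'  n8⇒n9  emit P1@[5:10]
[11] read 'c'  n9⇒n2 (via fail)
[12] read 'b'  n2⇒n3  emit P0@[10:12],P2@[11:12]
[13] read 'b'  n3⇒n11 (via fail)  emit P3@[11:13],P5@[12:13]
[14] read 'a'  n11⇒n1 (via fail)
[15] read 'd'  n1⇒n0 (via fail)
[16] read 'a'  n0⇒n1
[17] read 'a'  n1⇒n1 (via fail)
[18] read 'a'  n1⇒n1 (via fail)
[19] read 'c'  n1⇒n2
[20] read 'b'  n2⇒n3  emit P0@[18:20],P2@[19:20]
[21] read 'a'  n3⇒n1 (via fail)
[22] read 'b'  n1⇒n15 (via fail)
[23] read 'b'  n15⇒n16  emit P5@[22:23]
[24] read 'b'  n16⇒n16 (via fail)  emit P5@[23:24]
[25] read 'c'  n16⇒n4 (via fail)
[26] read 'c'  n4⇒n5
[27] read 'a'  n5⇒n6
[28] read 'd'  n6⇒n7
[29] read 'c'  n7⇒n8
[30] read 'a'  n8⇒n9  emit P1@[25:30]
[31] read 'c'  n9⇒n2 (via fail)
[32] read 'c'  n2⇒n5 (via fail)
[33] read 'c'  n5⇒n5 (via fail)
[34] read 'c'  n5⇒n5 (via fail)
[35] read 'a'  n5⇒n6
[36] read 'd'  n6⇒n7
[37] read 'c'  n7⇒n8
[38] read 'a'  n8⇒n9  emit P1@[33:38]
[39] read 'a'  n9⇒n1 (via fail)
[40] read 'c'  n1⇒n2
[41] read 'b'  n2⇒n3  emit P0@[39:41],P2@[40:41]
[42] read 'c'  n3⇒n4 (via fail)
[43] read 'c'  n4⇒n5
[44] read 'a'  n5⇒n6
[45] read 'd'  n6⇒n7
[46] read 'c'  n7⇒n8
[47] read 'a'  n8⇒n9  emit P1@[42:47]
[48] read 'a'  n9⇒n1 (via fail)

Result: [[2,0],[2,2],[3,3],[3,5],[4,5],[10,1],[12,0],[12,2],[13,3],[13,5],[20,0],[20,2],[23,5],[24,5],[30,1],[38,1],[41,0],[41,2],[47,1]]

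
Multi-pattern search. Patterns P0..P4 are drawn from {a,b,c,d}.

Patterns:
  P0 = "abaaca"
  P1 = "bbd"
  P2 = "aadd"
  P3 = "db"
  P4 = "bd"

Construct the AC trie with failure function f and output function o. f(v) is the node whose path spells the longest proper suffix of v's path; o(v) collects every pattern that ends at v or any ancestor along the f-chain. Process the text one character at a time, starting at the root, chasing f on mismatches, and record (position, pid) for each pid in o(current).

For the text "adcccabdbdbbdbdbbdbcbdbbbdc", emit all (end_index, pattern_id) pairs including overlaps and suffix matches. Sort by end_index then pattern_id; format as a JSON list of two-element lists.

Build automaton:
Trie nodes:
  0='ε' goto a→1 b→7 d→13
  1='a' goto a→10 b→2
  2='ab' goto a→3
  3='aba' goto a→4
  4='abaa' goto c→5
  5='abaac' goto a→6
  6='abaaca' goto ·  [P0 ends]
  7='b' goto b→8 d→15
  8='bb' goto d→9
  9='bbd' goto ·  [P1 ends]
  10='aa' goto d→11
  11='aad' goto d→12
  12='aadd' goto ·  [P2 ends]
  13='d' goto b→14
  14='db' goto ·  [P3 ends]
  15='bd' goto ·  [P4 ends]

Failure links (BFS by depth):
  n1('a'): parent n0 fail=0; on 'a' 0 → fail=0;  out ∅∪∅=∅
  n7('b'): parent n0 fail=0; on 'b' 0 → fail=0;  out ∅∪∅=∅
  n13('d'): parent n0 fail=0; on 'd' 0 → fail=0;  out ∅∪∅=∅
  n2('ab'): parent n1 fail=0; on 'b' 0 → fail=7;  out ∅∪∅=∅
  n8('bb'): parent n7 fail=0; on 'b' 0 → fail=7;  out ∅∪∅=∅
  n10('aa'): parent n1 fail=0; on 'a' 0 → fail=1;  out ∅∪∅=∅
  n14('db'): parent n13 fail=0; on 'b' 0 → fail=7;  out {3}∪∅={3}
  n15('bd'): parent n7 fail=0; on 'd' 0 → fail=13;  out {4}∪∅={4}
  n3('aba'): parent n2 fail=7; on 'a' 7→0 → fail=1;  out ∅∪∅=∅
  n9('bbd'): parent n8 fail=7; on 'd' 7 → fail=15;  out {1}∪{4}={1,4}
  n11('aad'): parent n10 fail=1; on 'd' 1→0 → fail=13;  out ∅∪∅=∅
  n4('abaa'): parent n3 fail=1; on 'a' 1 → fail=10;  out ∅∪∅=∅
  n12('aadd'): parent n11 fail=13; on 'd' 13→0 → fail=13;  out {2}∪∅={2}
  n5('abaac'): parent n4 fail=10; on 'c' 10→1→0 → fail=0;  out ∅∪∅=∅
  n6('abaaca'): parent n5 fail=0; on 'a' 0 → fail=1;  out {0}∪∅={0}

Text stream:
pos 0 'a': at 1
pos 1 'd': at 13 ·f
pos 2 'c': at 0 ·f
pos 3 'c': at 0
pos 4 'c': at 0
pos 5 'a': at 1
pos 6 'b': at 2
pos 7 'd': at 15 ·f  emit P4@[6:7]
pos 8 'b': at 14 ·f  emit P3@[7:8]
pos 9 'd': at 15 ·f  emit P4@[8:9]
pos 10 'b': at 14 ·f  emit P3@[9:10]
pos 11 'b': at 8 ·f
pos 12 'd': at 9  emit P1@[10:12],P4@[11:12]
pos 13 'b': at 14 ·f  emit P3@[12:13]
pos 14 'd': at 15 ·f  emit P4@[13:14]
pos 15 'b': at 14 ·f  emit P3@[14:15]
pos 16 'b': at 8 ·f
pos 17 'd': at 9  emit P1@[15:17],P4@[16:17]
pos 18 'b': at 14 ·f  emit P3@[17:18]
pos 19 'c': at 0 ·f
pos 20 'b': at 7
pos 21 'd': at 15  emit P4@[20:21]
pos 22 'b': at 14 ·f  emit P3@[21:22]
pos 23 'b': at 8 ·f
pos 24 'b': at 8 ·f
pos 25 'd': at 9  emit P1@[23:25],P4@[24:25]
pos 26 'c': at 0 ·f

All matches (sorted): [[7,4],[8,3],[9,4],[10,3],[12,1],[12,4],[13,3],[14,4],[15,3],[17,1],[17,4],[18,3],[21,4],[22,3],[25,1],[25,4]]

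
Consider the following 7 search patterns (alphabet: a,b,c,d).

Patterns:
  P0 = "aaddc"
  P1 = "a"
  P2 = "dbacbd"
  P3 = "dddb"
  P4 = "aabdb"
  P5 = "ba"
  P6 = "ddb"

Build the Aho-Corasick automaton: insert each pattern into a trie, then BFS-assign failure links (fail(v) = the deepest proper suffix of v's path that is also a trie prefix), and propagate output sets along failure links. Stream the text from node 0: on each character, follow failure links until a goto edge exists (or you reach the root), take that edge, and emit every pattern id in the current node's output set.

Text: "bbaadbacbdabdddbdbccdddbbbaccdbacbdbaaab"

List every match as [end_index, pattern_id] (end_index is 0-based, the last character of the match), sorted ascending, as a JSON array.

Construct AC machine:
Trie (insert patterns):
  n0 'ε': a→1 b→18 d→6
  n1 'a': a→2  ←P1
  n2 'aa': b→15 d→3
  n3 'aad': d→4
  n4 'aadd': c→5
  n5 'aaddc': ·  ←P0
  n6 'd': b→7 d→12
  n7 'db': a→8
  n8 'dba': c→9
  n9 'dbac': b→10
  n10 'dbacb': d→11
  n11 'dbacbd': ·  ←P2
  n12 'dd': b→20 d→13
  n13 'ddd': b→14
  n14 'dddb': ·  ←P3
  n15 'aab': d→16
  n16 'aabd': b→17
  n17 'aabdb': ·  ←P4
  n18 'b': a→19
  n19 'ba': ·  ←P5
  n20 'ddb': ·  ←P6

BFS fail/out derivation:
  fail(1) 'a': from fail(0)=0 chase 'a': 0 ⇒ 0;  out={1}∪out(0)={1}
  fail(6) 'd': from fail(0)=0 chase 'd': 0 ⇒ 0;  out=∅∪out(0)=∅
  fail(18) 'b': from fail(0)=0 chase 'b': 0 ⇒ 0;  out=∅∪out(0)=∅
  fail(2) 'aa': from fail(1)=0 chase 'a': 0 ⇒ 1;  out=∅∪out(1)={1}
  fail(7) 'db': from fail(6)=0 chase 'b': 0 ⇒ 18;  out=∅∪out(18)=∅
  fail(12) 'dd': from fail(6)=0 chase 'd': 0 ⇒ 6;  out=∅∪out(6)=∅
  fail(19) 'ba': from fail(18)=0 chase 'a': 0 ⇒ 1;  out={5}∪out(1)={1,5}
  fail(3) 'aad': from fail(2)=1 chase 'd': 1→0 ⇒ 6;  out=∅∪out(6)=∅
  fail(8) 'dba': from fail(7)=18 chase 'a': 18 ⇒ 19;  out=∅∪out(19)={1,5}
  fail(13) 'ddd': from fail(12)=6 chase 'd': 6 ⇒ 12;  out=∅∪out(12)=∅
  fail(15) 'aab': from fail(2)=1 chase 'b': 1→0 ⇒ 18;  out=∅∪out(18)=∅
  fail(20) 'ddb': from fail(12)=6 chase 'b': 6 ⇒ 7;  out={6}∪out(7)={6}
  fail(4) 'aadd': from fail(3)=6 chase 'd': 6 ⇒ 12;  out=∅∪out(12)=∅
  fail(9) 'dbac': from fail(8)=19 chase 'c': 19→1→0 ⇒ 0;  out=∅∪out(0)=∅
  fail(14) 'dddb': from fail(13)=12 chase 'b': 12 ⇒ 20;  out={3}∪out(20)={3,6}
  fail(16) 'aabd': from fail(15)=18 chase 'd': 18→0 ⇒ 6;  out=∅∪out(6)=∅
  fail(5) 'aaddc': from fail(4)=12 chase 'c': 12→6→0 ⇒ 0;  out={0}∪out(0)={0}
  fail(10) 'dbacb': from fail(9)=0 chase 'b': 0 ⇒ 18;  out=∅∪out(18)=∅
  fail(17) 'aabdb': from fail(16)=6 chase 'b': 6 ⇒ 7;  out={4}∪out(7)={4}
  fail(11) 'dbacbd': from fail(10)=18 chase 'd': 18→0 ⇒ 6;  out={2}∪out(6)={2}

Scan:
pos 0 'b': at 18
pos 1 'b': at 18 (fail-walked)
pos 2 'a': at 19  ** P1@[2:2],P5@[1:2]
pos 3 'a': at 2 (fail-walked)  ** P1@[3:3]
pos 4 'd': at 3
pos 5 'b': at 7 (fail-walked)
pos 6 'a': at 8  ** P1@[6:6],P5@[5:6]
pos 7 'c': at 9
pos 8 'b': at 10
pos 9 'd': at 11  ** P2@[4:9]
pos 10 'a': at 1 (fail-walked)  ** P1@[10:10]
pos 11 'b': at 18 (fail-walked)
pos 12 'd': at 6 (fail-walked)
pos 13 'd': at 12
pos 14 'd': at 13
pos 15 'b': at 14  ** P3@[12:15],P6@[13:15]
pos 16 'd': at 6 (fail-walked)
pos 17 'b': at 7
pos 18 'c': at 0 (fail-walked)
pos 19 'c': at 0
pos 20 'd': at 6
pos 21 'd': at 12
pos 22 'd': at 13
pos 23 'b': at 14  ** P3@[20:23],P6@[21:23]
pos 24 'b': at 18 (fail-walked)
pos 25 'b': at 18 (fail-walked)
pos 26 'a': at 19  ** P1@[26:26],P5@[25:26]
pos 27 'c': at 0 (fail-walked)
pos 28 'c': at 0
pos 29 'd': at 6
pos 30 'b': at 7
pos 31 'a': at 8  ** P1@[31:31],P5@[30:31]
pos 32 'c': at 9
pos 33 'b': at 10
pos 34 'd': at 11  ** P2@[29:34]
pos 35 'b': at 7 (fail-walked)
pos 36 'a': at 8  ** P1@[36:36],P5@[35:36]
pos 37 'a': at 2 (fail-walked)  ** P1@[37:37]
pos 38 'a': at 2 (fail-walked)  ** P1@[38:38]
pos 39 'b': at 15

All matches (sorted): [[2,1],[2,5],[3,1],[6,1],[6,5],[9,2],[10,1],[15,3],[15,6],[23,3],[23,6],[26,1],[26,5],[31,1],[31,5],[34,2],[36,1],[36,5],[37,1],[38,1]]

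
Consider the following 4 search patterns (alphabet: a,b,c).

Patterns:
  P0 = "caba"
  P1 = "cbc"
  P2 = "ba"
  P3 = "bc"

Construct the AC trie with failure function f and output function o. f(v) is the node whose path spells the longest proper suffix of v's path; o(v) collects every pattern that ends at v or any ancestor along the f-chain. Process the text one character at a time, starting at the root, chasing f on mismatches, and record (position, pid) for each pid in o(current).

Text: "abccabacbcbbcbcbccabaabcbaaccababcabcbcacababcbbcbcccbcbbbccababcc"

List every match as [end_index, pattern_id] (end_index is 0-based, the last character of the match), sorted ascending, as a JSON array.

Construct AC machine:
Trie (insert patterns):
  0='ε' goto b→7 c→1
  1='c' goto a→2 b→5
  2='ca' goto b→3
  3='cab' goto a→4
  4='caba' goto ·  ←P0
  5='cb' goto c→6
  6='cbc' goto ·  ←P1
  7='b' goto a→8 c→9
  8='ba' goto ·  ←P2
  9='bc' goto ·  ←P3

Failure links (BFS by depth):
  fail(1) 'c': from fail(0)=0 chase 'c': 0 ⇒ 0;  out=∅∪out(0)=∅
  fail(7) 'b': from fail(0)=0 chase 'b': 0 ⇒ 0;  out=∅∪out(0)=∅
  fail(2) 'ca': from fail(1)=0 chase 'a': 0 ⇒ 0;  out=∅∪out(0)=∅
  fail(5) 'cb': from fail(1)=0 chase 'b': 0 ⇒ 7;  out=∅∪out(7)=∅
  fail(8) 'ba': from fail(7)=0 chase 'a': 0 ⇒ 0;  out={2}∪out(0)={2}
  fail(9) 'bc': from fail(7)=0 chase 'c': 0 ⇒ 1;  out={3}∪out(1)={3}
  fail(3) 'cab': from fail(2)=0 chase 'b': 0 ⇒ 7;  out=∅∪out(7)=∅
  fail(6) 'cbc': from fail(5)=7 chase 'c': 7 ⇒ 9;  out={1}∪out(9)={1,3}
  fail(4) 'caba': from fail(3)=7 chase 'a': 7 ⇒ 8;  out={0}∪out(8)={0,2}

Text stream:
pos 0 'a': at 0
pos 1 'b': at 7
pos 2 'c': at 9  → match P3@[1:2]
pos 3 'c': at 1 (via fail)
pos 4 'a': at 2
pos 5 'b': at 3
pos 6 'a': at 4  → match P0@[3:6],P2@[5:6]
pos 7 'c': at 1 (via fail)
pos 8 'b': at 5
pos 9 'c': at 6  → match P1@[7:9],P3@[8:9]
pos 10 'b': at 5 (via fail)
pos 11 'b': at 7 (via fail)
pos 12 'c': at 9  → match P3@[11:12]
pos 13 'b': at 5 (via fail)
pos 14 'c': at 6  → match P1@[12:14],P3@[13:14]
pos 15 'b': at 5 (via fail)
pos 16 'c': at 6  → match P1@[14:16],P3@[15:16]
pos 17 'c': at 1 (via fail)
pos 18 'a': at 2
pos 19 'b': at 3
pos 20 'a': at 4  → match P0@[17:20],P2@[19:20]
pos 21 'a': at 0 (via fail)
pos 22 'b': at 7
pos 23 'c': at 9  → match P3@[22:23]
pos 24 'b': at 5 (via fail)
pos 25 'a': at 8 (via fail)  → match P2@[24:25]
pos 26 'a': at 0 (via fail)
pos 27 'c': at 1
pos 28 'c': at 1 (via fail)
pos 29 'a': at 2
pos 30 'b': at 3
pos 31 'a': at 4  → match P0@[28:31],P2@[30:31]
pos 32 'b': at 7 (via fail)
pos 33 'c': at 9  → match P3@[32:33]
pos 34 'a': at 2 (via fail)
pos 35 'b': at 3
pos 36 'c': at 9 (via fail)  → match P3@[35:36]
pos 37 'b': at 5 (via fail)
pos 38 'c': at 6  → match P1@[36:38],P3@[37:38]
pos 39 'a': at 2 (via fail)
pos 40 'c': at 1 (via fail)
pos 41 'a': at 2
pos 42 'b': at 3
pos 43 'a': at 4  → match P0@[40:43],P2@[42:43]
pos 44 'b': at 7 (via fail)
pos 45 'c': at 9  → match P3@[44:45]
pos 46 'b': at 5 (via fail)
pos 47 'b': at 7 (via fail)
pos 48 'c': at 9  → match P3@[47:48]
pos 49 'b': at 5 (via fail)
pos 50 'c': at 6  → match P1@[48:50],P3@[49:50]
pos 51 'c': at 1 (via fail)
pos 52 'c': at 1 (via fail)
pos 53 'b': at 5
pos 54 'c': at 6  → match P1@[52:54],P3@[53:54]
pos 55 'b': at 5 (via fail)
pos 56 'b': at 7 (via fail)
pos 57 'b': at 7 (via fail)
pos 58 'c': at 9  → match P3@[57:58]
pos 59 'c': at 1 (via fail)
pos 60 'a': at 2
pos 61 'b': at 3
pos 62 'a': at 4  → match P0@[59:62],P2@[61:62]
pos 63 'b': at 7 (via fail)
pos 64 'c': at 9  → match P3@[63:64]
pos 65 'c': at 1 (via fail)

All matches (sorted): [[2,3],[6,0],[6,2],[9,1],[9,3],[12,3],[14,1],[14,3],[16,1],[16,3],[20,0],[20,2],[23,3],[25,2],[31,0],[31,2],[33,3],[36,3],[38,1],[38,3],[43,0],[43,2],[45,3],[48,3],[50,1],[50,3],[54,1],[54,3],[58,3],[62,0],[62,2],[64,3]]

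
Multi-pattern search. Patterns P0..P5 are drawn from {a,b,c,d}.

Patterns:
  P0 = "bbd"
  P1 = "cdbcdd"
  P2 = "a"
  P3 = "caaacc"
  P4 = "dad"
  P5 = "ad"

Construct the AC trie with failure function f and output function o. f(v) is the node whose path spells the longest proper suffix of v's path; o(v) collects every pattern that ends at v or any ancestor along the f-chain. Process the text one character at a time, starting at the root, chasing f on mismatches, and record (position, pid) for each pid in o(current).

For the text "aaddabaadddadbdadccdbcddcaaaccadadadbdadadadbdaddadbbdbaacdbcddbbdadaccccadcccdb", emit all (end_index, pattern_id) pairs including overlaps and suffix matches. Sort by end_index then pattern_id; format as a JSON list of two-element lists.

Construct AC machine:
Trie nodes:
  n0 'ε': a→10 b→1 c→4 d→16
  n1 'b': b→2
  n2 'bb': d→3
  n3 'bbd': ·  ←P0
  n4 'c': a→11 d→5
  n5 'cd': b→6
  n6 'cdb': c→7
  n7 'cdbc': d→8
  n8 'cdbcd': d→9
  n9 'cdbcdd': ·  ←P1
  n10 'a': d→19  ←P2
  n11 'ca': a→12
  n12 'caa': a→13
  n13 'caaa': c→14
  n14 'caaac': c→15
  n15 'caaacc': ·  ←P3
  n16 'd': a→17
  n17 'da': d→18
  n18 'dad': ·  ←P4
  n19 'ad': ·  ←P5

Failure links (BFS by depth):
  n1('b'): parent n0 fail=0; on 'b' 0 → fail=0;  out ∅∪∅=∅
  n4('c'): parent n0 fail=0; on 'c' 0 → fail=0;  out ∅∪∅=∅
  n10('a'): parent n0 fail=0; on 'a' 0 → fail=0;  out {2}∪∅={2}
  n16('d'): parent n0 fail=0; on 'd' 0 → fail=0;  out ∅∪∅=∅
  n2('bb'): parent n1 fail=0; on 'b' 0 → fail=1;  out ∅∪∅=∅
  n5('cd'): parent n4 fail=0; on 'd' 0 → fail=16;  out ∅∪∅=∅
  n11('ca'): parent n4 fail=0; on 'a' 0 → fail=10;  out ∅∪{2}={2}
  n17('da'): parent n16 fail=0; on 'a' 0 → fail=10;  out ∅∪{2}={2}
  n19('ad'): parent n10 fail=0; on 'd' 0 → fail=16;  out {5}∪∅={5}
  n3('bbd'): parent n2 fail=1; on 'd' 1→0 → fail=16;  out {0}∪∅={0}
  n6('cdb'): parent n5 fail=16; on 'b' 16→0 → fail=1;  out ∅∪∅=∅
  n12('caa'): parent n11 fail=10; on 'a' 10→0 → fail=10;  out ∅∪{2}={2}
  n18('dad'): parent n17 fail=10; on 'd' 10 → fail=19;  out {4}∪{5}={4,5}
  n7('cdbc'): parent n6 fail=1; on 'c' 1→0 → fail=4;  out ∅∪∅=∅
  n13('caaa'): parent n12 fail=10; on 'a' 10→0 → fail=10;  out ∅∪{2}={2}
  n8('cdbcd'): parent n7 fail=4; on 'd' 4 → fail=5;  out ∅∪∅=∅
  n14('caaac'): parent n13 fail=10; on 'c' 10→0 → fail=4;  out ∅∪∅=∅
  n9('cdbcdd'): parent n8 fail=5; on 'd' 5→16→0 → fail=16;  out {1}∪∅={1}
  n15('caaacc'): parent n14 fail=4; on 'c' 4→0 → fail=4;  out {3}∪∅={3}

Scan:
i=0 'a': node 0→10  → match P2@[0:0]
i=1 'a': node 10→10 (fail-walked)  → match P2@[1:1]
i=2 'd': node 10→19  → match P5@[1:2]
i=3 'd': node 19→16 (fail-walked)
i=4 'a': node 16→17  → match P2@[4:4]
i=5 'b': node 17→1 (fail-walked)
i=6 'a': node 1→10 (fail-walked)  → match P2@[6:6]
i=7 'a': node 10→10 (fail-walked)  → match P2@[7:7]
i=8 'd': node 10→19  → match P5@[7:8]
i=9 'd': node 19→16 (fail-walked)
i=10 'd': node 16→16 (fail-walked)
i=11 'a': node 16→17  → match P2@[11:11]
i=12 'd': node 17→18  → match P4@[10:12],P5@[11:12]
i=13 'b': node 18→1 (fail-walked)
i=14 'd': node 1→16 (fail-walked)
i=15 'a': node 16→17  → match P2@[15:15]
i=16 'd': node 17→18  → match P4@[14:16],P5@[15:16]
i=17 'c': node 18→4 (fail-walked)
i=18 'c': node 4→4 (fail-walked)
i=19 'd': node 4→5
i=20 'b': node 5→6
i=21 'c': node 6→7
i=22 'd': node 7→8
i=23 'd': node 8→9  → match P1@[18:23]
i=24 'c': node 9→4 (fail-walked)
i=25 'a': node 4→11  → match P2@[25:25]
i=26 'a': node 11→12  → match P2@[26:26]
i=27 'a': node 12→13  → match P2@[27:27]
i=28 'c': node 13→14
i=29 'c': node 14→15  → match P3@[24:29]
i=30 'a': node 15→11 (fail-walked)  → match P2@[30:30]
i=31 'd': node 11→19 (fail-walked)  → match P5@[30:31]
i=32 'a': node 19→17 (fail-walked)  → match P2@[32:32]
i=33 'd': node 17→18  → match P4@[31:33],P5@[32:33]
i=34 'a': node 18→17 (fail-walked)  → match P2@[34:34]
i=35 'd': node 17→18  → match P4@[33:35],P5@[34:35]
i=36 'b': node 18→1 (fail-walked)
i=37 'd': node 1→16 (fail-walked)
i=38 'a': node 16→17  → match P2@[38:38]
i=39 'd': node 17→18  → match P4@[37:39],P5@[38:39]
i=40 'a': node 18→17 (fail-walked)  → match P2@[40:40]
i=41 'd': node 17→18  → match P4@[39:41],P5@[40:41]
i=42 'a': node 18→17 (fail-walked)  → match P2@[42:42]
i=43 'd': node 17→18  → match P4@[41:43],P5@[42:43]
i=44 'b': node 18→1 (fail-walked)
i=45 'd': node 1→16 (fail-walked)
i=46 'a': node 16→17  → match P2@[46:46]
i=47 'd': node 17→18  → match P4@[45:47],P5@[46:47]
i=48 'd': node 18→16 (fail-walked)
i=49 'a': node 16→17  → match P2@[49:49]
i=50 'd': node 17→18  → match P4@[48:50],P5@[49:50]
i=51 'b': node 18→1 (fail-walked)
i=52 'b': node 1→2
i=53 'd': node 2→3  → match P0@[51:53]
i=54 'b': node 3→1 (fail-walked)
i=55 'a': node 1→10 (fail-walked)  → match P2@[55:55]
i=56 'a': node 10→10 (fail-walked)  → match P2@[56:56]
i=57 'c': node 10→4 (fail-walked)
i=58 'd': node 4→5
i=59 'b': node 5→6
i=60 'c': node 6→7
i=61 'd': node 7→8
i=62 'd': node 8→9  → match P1@[57:62]
i=63 'b': node 9→1 (fail-walked)
i=64 'b': node 1→2
i=65 'd': node 2→3  → match P0@[63:65]
i=66 'a': node 3→17 (fail-walked)  → match P2@[66:66]
i=67 'd': node 17→18  → match P4@[65:67],P5@[66:67]
i=68 'a': node 18→17 (fail-walked)  → match P2@[68:68]
i=69 'c': node 17→4 (fail-walked)
i=70 'c': node 4→4 (fail-walked)
i=71 'c': node 4→4 (fail-walked)
i=72 'c': node 4→4 (fail-walked)
i=73 'a': node 4→11  → match P2@[73:73]
i=74 'd': node 11→19 (fail-walked)  → match P5@[73:74]
i=75 'c': node 19→4 (fail-walked)
i=76 'c': node 4→4 (fail-walked)
i=77 'c': node 4→4 (fail-walked)
i=78 'd': node 4→5
i=79 'b': node 5→6

Matches: [[0,2],[1,2],[2,5],[4,2],[6,2],[7,2],[8,5],[11,2],[12,4],[12,5],[15,2],[16,4],[16,5],[23,1],[25,2],[26,2],[27,2],[29,3],[30,2],[31,5],[32,2],[33,4],[33,5],[34,2],[35,4],[35,5],[38,2],[39,4],[39,5],[40,2],[41,4],[41,5],[42,2],[43,4],[43,5],[46,2],[47,4],[47,5],[49,2],[50,4],[50,5],[53,0],[55,2],[56,2],[62,1],[65,0],[66,2],[67,4],[67,5],[68,2],[73,2],[74,5]]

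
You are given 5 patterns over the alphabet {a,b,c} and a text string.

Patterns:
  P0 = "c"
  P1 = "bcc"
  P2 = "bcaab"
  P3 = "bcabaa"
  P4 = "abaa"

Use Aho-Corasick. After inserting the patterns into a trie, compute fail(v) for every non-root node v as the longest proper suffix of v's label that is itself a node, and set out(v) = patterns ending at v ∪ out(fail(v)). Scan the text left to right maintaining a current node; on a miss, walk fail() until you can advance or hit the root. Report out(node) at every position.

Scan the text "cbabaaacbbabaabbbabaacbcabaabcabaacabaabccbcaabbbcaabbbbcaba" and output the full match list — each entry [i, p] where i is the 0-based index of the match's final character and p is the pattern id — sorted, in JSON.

Build:
Trie nodes:
  n0 'ε': a→11 b→2 c→1
  n1 'c': ·  ←P0
  n2 'b': c→3
  n3 'bc': a→5 c→4
  n4 'bcc': ·  ←P1
  n5 'bca': a→6 b→8
  n6 'bcaa': b→7
  n7 'bcaab': ·  ←P2
  n8 'bcab': a→9
  n9 'bcaba': a→10
  n10 'bcabaa': ·  ←P3
  n11 'a': b→12
  n12 'ab': a→13
  n13 'aba': a→14
  n14 'abaa': ·  ←P4

BFS fail/out derivation:
  fail(1) 'c': from fail(0)=0 chase 'c': 0 ⇒ 0;  out={0}∪out(0)={0}
  fail(2) 'b': from fail(0)=0 chase 'b': 0 ⇒ 0;  out=∅∪out(0)=∅
  fail(11) 'a': from fail(0)=0 chase 'a': 0 ⇒ 0;  out=∅∪out(0)=∅
  fail(3) 'bc': from fail(2)=0 chase 'c': 0 ⇒ 1;  out=∅∪out(1)={0}
  fail(12) 'ab': from fail(11)=0 chase 'b': 0 ⇒ 2;  out=∅∪out(2)=∅
  fail(4) 'bcc': from fail(3)=1 chase 'c': 1→0 ⇒ 1;  out={1}∪out(1)={0,1}
  fail(5) 'bca': from fail(3)=1 chase 'a': 1→0 ⇒ 11;  out=∅∪out(11)=∅
  fail(13) 'aba': from fail(12)=2 chase 'a': 2→0 ⇒ 11;  out=∅∪out(11)=∅
  fail(6) 'bcaa': from fail(5)=11 chase 'a': 11→0 ⇒ 11;  out=∅∪out(11)=∅
  fail(8) 'bcab': from fail(5)=11 chase 'b': 11 ⇒ 12;  out=∅∪out(12)=∅
  fail(14) 'abaa': from fail(13)=11 chase 'a': 11→0 ⇒ 11;  out={4}∪out(11)={4}
  fail(7) 'bcaab': from fail(6)=11 chase 'b': 11 ⇒ 12;  out={2}∪out(12)={2}
  fail(9) 'bcaba': from fail(8)=12 chase 'a': 12 ⇒ 13;  out=∅∪out(13)=∅
  fail(10) 'bcabaa': from fail(9)=13 chase 'a': 13 ⇒ 14;  out={3}∪out(14)={3,4}

Run:
[0] read 'c'  n0⇒n1  → match P0@[0:0]
[1] read 'b'  n1⇒n2 ·f
[2] read 'a'  n2⇒n11 ·f
[3] read 'b'  n11⇒n12
[4] read 'a'  n12⇒n13
[5] read 'a'  n13⇒n14  → match P4@[2:5]
[6] read 'a'  n14⇒n11 ·f
[7] read 'c'  n11⇒n1 ·f  → match P0@[7:7]
[8] read 'b'  n1⇒n2 ·f
[9] read 'b'  n2⇒n2 ·f
[10] read 'a'  n2⇒n11 ·f
[11] read 'b'  n11⇒n12
[12] read 'a'  n12⇒n13
[13] read 'a'  n13⇒n14  → match P4@[10:13]
[14] read 'b'  n14⇒n12 ·f
[15] read 'b'  n12⇒n2 ·f
[16] read 'b'  n2⇒n2 ·f
[17] read 'a'  n2⇒n11 ·f
[18] read 'b'  n11⇒n12
[19] read 'a'  n12⇒n13
[20] read 'a'  n13⇒n14  → match P4@[17:20]
[21] read 'c'  n14⇒n1 ·f  → match P0@[21:21]
[22] read 'b'  n1⇒n2 ·f
[23] read 'c'  n2⇒n3  → match P0@[23:23]
[24] read 'a'  n3⇒n5
[25] read 'b'  n5⇒n8
[26] read 'a'  n8⇒n9
[27] read 'a'  n9⇒n10  → match P3@[22:27],P4@[24:27]
[28] read 'b'  n10⇒n12 ·f
[29] read 'c'  n12⇒n3 ·f  → match P0@[29:29]
[30] read 'a'  n3⇒n5
[31] read 'b'  n5⇒n8
[32] read 'a'  n8⇒n9
[33] read 'a'  n9⇒n10  → match P3@[28:33],P4@[30:33]
[34] read 'c'  n10⇒n1 ·f  → match P0@[34:34]
[35] read 'a'  n1⇒n11 ·f
[36] read 'b'  n11⇒n12
[37] read 'a'  n12⇒n13
[38] read 'a'  n13⇒n14  → match P4@[35:38]
[39] read 'b'  n14⇒n12 ·f
[40] read 'c'  n12⇒n3 ·f  → match P0@[40:40]
[41] read 'c'  n3⇒n4  → match P0@[41:41],P1@[39:41]
[42] read 'b'  n4⇒n2 ·f
[43] read 'c'  n2⇒n3  → match P0@[43:43]
[44] read 'a'  n3⇒n5
[45] read 'a'  n5⇒n6
[46] read 'b'  n6⇒n7  → match P2@[42:46]
[47] read 'b'  n7⇒n2 ·f
[48] read 'b'  n2⇒n2 ·f
[49] read 'c'  n2⇒n3  → match P0@[49:49]
[50] read 'a'  n3⇒n5
[51] read 'a'  n5⇒n6
[52] read 'b'  n6⇒n7  → match P2@[48:52]
[53] read 'b'  n7⇒n2 ·f
[54] read 'b'  n2⇒n2 ·f
[55] read 'b'  n2⇒n2 ·f
[56] read 'c'  n2⇒n3  → match P0@[56:56]
[57] read 'a'  n3⇒n5
[58] read 'b'  n5⇒n8
[59] read 'a'  n8⇒n9

All matches (sorted): [[0,0],[5,4],[7,0],[13,4],[20,4],[21,0],[23,0],[27,3],[27,4],[29,0],[33,3],[33,4],[34,0],[38,4],[40,0],[41,0],[41,1],[43,0],[46,2],[49,0],[52,2],[56,0]]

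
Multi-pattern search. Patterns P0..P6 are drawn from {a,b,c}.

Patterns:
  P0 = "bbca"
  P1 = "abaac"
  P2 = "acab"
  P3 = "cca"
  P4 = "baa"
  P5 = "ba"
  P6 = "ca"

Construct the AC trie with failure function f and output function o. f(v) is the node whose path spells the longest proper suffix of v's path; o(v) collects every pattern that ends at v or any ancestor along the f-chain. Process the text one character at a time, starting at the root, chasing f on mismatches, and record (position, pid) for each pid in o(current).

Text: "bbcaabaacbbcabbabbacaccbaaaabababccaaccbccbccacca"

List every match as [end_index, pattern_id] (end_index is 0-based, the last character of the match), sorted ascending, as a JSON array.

Construct AC machine:
Trie (insert patterns):
  n0 'ε': a→5 b→1 c→13
  n1 'b': a→16 b→2
  n2 'bb': c→3
  n3 'bbc': a→4
  n4 'bbca': ·  ←P0
  n5 'a': b→6 c→10
  n6 'ab': a→7
  n7 'aba': a→8
  n8 'abaa': c→9
  n9 'abaac': ·  ←P1
  n10 'ac': a→11
  n11 'aca': b→12
  n12 'acab': ·  ←P2
  n13 'c': a→18 c→14
  n14 'cc': a→15
  n15 'cca': ·  ←P3
  n16 'ba': a→17  ←P5
  n17 'baa': ·  ←P4
  n18 'ca': ·  ←P6

BFS fail/out derivation:
  fail(1) 'b': from fail(0)=0 chase 'b': 0 ⇒ 0;  out=∅∪out(0)=∅
  fail(5) 'a': from fail(0)=0 chase 'a': 0 ⇒ 0;  out=∅∪out(0)=∅
  fail(13) 'c': from fail(0)=0 chase 'c': 0 ⇒ 0;  out=∅∪out(0)=∅
  fail(2) 'bb': from fail(1)=0 chase 'b': 0 ⇒ 1;  out=∅∪out(1)=∅
  fail(6) 'ab': from fail(5)=0 chase 'b': 0 ⇒ 1;  out=∅∪out(1)=∅
  fail(10) 'ac': from fail(5)=0 chase 'c': 0 ⇒ 13;  out=∅∪out(13)=∅
  fail(14) 'cc': from fail(13)=0 chase 'c': 0 ⇒ 13;  out=∅∪out(13)=∅
  fail(16) 'ba': from fail(1)=0 chase 'a': 0 ⇒ 5;  out={5}∪out(5)={5}
  fail(18) 'ca': from fail(13)=0 chase 'a': 0 ⇒ 5;  out={6}∪out(5)={6}
  fail(3) 'bbc': from fail(2)=1 chase 'c': 1→0 ⇒ 13;  out=∅∪out(13)=∅
  fail(7) 'aba': from fail(6)=1 chase 'a': 1 ⇒ 16;  out=∅∪out(16)={5}
  fail(11) 'aca': from fail(10)=13 chase 'a': 13 ⇒ 18;  out=∅∪out(18)={6}
  fail(15) 'cca': from fail(14)=13 chase 'a': 13 ⇒ 18;  out={3}∪out(18)={3,6}
  fail(17) 'baa': from fail(16)=5 chase 'a': 5→0 ⇒ 5;  out={4}∪out(5)={4}
  fail(4) 'bbca': from fail(3)=13 chase 'a': 13 ⇒ 18;  out={0}∪out(18)={0,6}
  fail(8) 'abaa': from fail(7)=16 chase 'a': 16 ⇒ 17;  out=∅∪out(17)={4}
  fail(12) 'acab': from fail(11)=18 chase 'b': 18→5 ⇒ 6;  out={2}∪out(6)={2}
  fail(9) 'abaac': from fail(8)=17 chase 'c': 17→5 ⇒ 10;  out={1}∪out(10)={1}

Scan:
pos 0 'b': at 1
pos 1 'b': at 2
pos 2 'c': at 3
pos 3 'a': at 4  → match P0@[0:3],P6@[2:3]
pos 4 'a': at 5 ·f
pos 5 'b': at 6
pos 6 'a': at 7  → match P5@[5:6]
pos 7 'a': at 8  → match P4@[5:7]
pos 8 'c': at 9  → match P1@[4:8]
pos 9 'b': at 1 ·f
pos 10 'b': at 2
pos 11 'c': at 3
pos 12 'a': at 4  → match P0@[9:12],P6@[11:12]
pos 13 'b': at 6 ·f
pos 14 'b': at 2 ·f
pos 15 'a': at 16 ·f  → match P5@[14:15]
pos 16 'b': at 6 ·f
pos 17 'b': at 2 ·f
pos 18 'a': at 16 ·f  → match P5@[17:18]
pos 19 'c': at 10 ·f
pos 20 'a': at 11  → match P6@[19:20]
pos 21 'c': at 10 ·f
pos 22 'c': at 14 ·f
pos 23 'b': at 1 ·f
pos 24 'a': at 16  → match P5@[23:24]
pos 25 'a': at 17  → match P4@[23:25]
pos 26 'a': at 5 ·f
pos 27 'a': at 5 ·f
pos 28 'b': at 6
pos 29 'a': at 7  → match P5@[28:29]
pos 30 'b': at 6 ·f
pos 31 'a': at 7  → match P5@[30:31]
pos 32 'b': at 6 ·f
pos 33 'c': at 13 ·f
pos 34 'c': at 14
pos 35 'a': at 15  → match P3@[33:35],P6@[34:35]
pos 36 'a': at 5 ·f
pos 37 'c': at 10
pos 38 'c': at 14 ·f
pos 39 'b': at 1 ·f
pos 40 'c': at 13 ·f
pos 41 'c': at 14
pos 42 'b': at 1 ·f
pos 43 'c': at 13 ·f
pos 44 'c': at 14
pos 45 'a': at 15  → match P3@[43:45],P6@[44:45]
pos 46 'c': at 10 ·f
pos 47 'c': at 14 ·f
pos 48 'a': at 15  → match P3@[46:48],P6@[47:48]

Result: [[3,0],[3,6],[6,5],[7,4],[8,1],[12,0],[12,6],[15,5],[18,5],[20,6],[24,5],[25,4],[29,5],[31,5],[35,3],[35,6],[45,3],[45,6],[48,3],[48,6]]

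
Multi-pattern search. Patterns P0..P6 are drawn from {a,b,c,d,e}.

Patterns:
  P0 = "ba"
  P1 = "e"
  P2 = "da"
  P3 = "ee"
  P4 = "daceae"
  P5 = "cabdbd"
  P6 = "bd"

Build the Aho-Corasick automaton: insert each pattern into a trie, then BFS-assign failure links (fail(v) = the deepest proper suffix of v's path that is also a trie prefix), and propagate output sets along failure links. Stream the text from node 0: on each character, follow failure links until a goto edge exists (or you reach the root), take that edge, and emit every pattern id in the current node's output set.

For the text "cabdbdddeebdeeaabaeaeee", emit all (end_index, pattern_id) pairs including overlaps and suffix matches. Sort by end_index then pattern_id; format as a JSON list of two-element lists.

Build automaton:
Trie (insert patterns):
  n0 'ε': b→1 c→11 d→4 e→3
  n1 'b': a→2 d→17
  n2 'ba': ·  ←P0
  n3 'e': e→6  ←P1
  n4 'd': a→5
  n5 'da': c→7  ←P2
  n6 'ee': ·  ←P3
  n7 'dac': e→8
  n8 'dace': a→9
  n9 'dacea': e→10
  n10 'daceae': ·  ←P4
  n11 'c': a→12
  n12 'ca': b→13
  n13 'cab': d→14
  n14 'cabd': b→15
  n15 'cabdb': d→16
  n16 'cabdbd': ·  ←P5
  n17 'bd': ·  ←P6

Failure links (BFS by depth):
  n1('b'): parent n0 fail=0; on 'b' 0 → fail=0;  out ∅∪∅=∅
  n3('e'): parent n0 fail=0; on 'e' 0 → fail=0;  out {1}∪∅={1}
  n4('d'): parent n0 fail=0; on 'd' 0 → fail=0;  out ∅∪∅=∅
  n11('c'): parent n0 fail=0; on 'c' 0 → fail=0;  out ∅∪∅=∅
  n2('ba'): parent n1 fail=0; on 'a' 0 → fail=0;  out {0}∪∅={0}
  n5('da'): parent n4 fail=0; on 'a' 0 → fail=0;  out {2}∪∅={2}
  n6('ee'): parent n3 fail=0; on 'e' 0 → fail=3;  out {3}∪{1}={1,3}
  n12('ca'): parent n11 fail=0; on 'a' 0 → fail=0;  out ∅∪∅=∅
  n17('bd'): parent n1 fail=0; on 'd' 0 → fail=4;  out {6}∪∅={6}
  n7('dac'): parent n5 fail=0; on 'c' 0 → fail=11;  out ∅∪∅=∅
  n13('cab'): parent n12 fail=0; on 'b' 0 → fail=1;  out ∅∪∅=∅
  n8('dace'): parent n7 fail=11; on 'e' 11→0 → fail=3;  out ∅∪{1}={1}
  n14('cabd'): parent n13 fail=1; on 'd' 1 → fail=17;  out ∅∪{6}={6}
  n9('dacea'): parent n8 fail=3; on 'a' 3→0 → fail=0;  out ∅∪∅=∅
  n15('cabdb'): parent n14 fail=17; on 'b' 17→4→0 → fail=1;  out ∅∪∅=∅
  n10('daceae'): parent n9 fail=0; on 'e' 0 → fail=3;  out {4}∪{1}={1,4}
  n16('cabdbd'): parent n15 fail=1; on 'd' 1 → fail=17;  out {5}∪{6}={5,6}

Scan:
pos 0 'c': at 11
pos 1 'a': at 12
pos 2 'b': at 13
pos 3 'd': at 14  → match P6@[2:3]
pos 4 'b': at 15
pos 5 'd': at 16  → match P5@[0:5],P6@[4:5]
pos 6 'd': at 4 (via fail)
pos 7 'd': at 4 (via fail)
pos 8 'e': at 3 (via fail)  → match P1@[8:8]
pos 9 'e': at 6  → match P1@[9:9],P3@[8:9]
pos 10 'b': at 1 (via fail)
pos 11 'd': at 17  → match P6@[10:11]
pos 12 'e': at 3 (via fail)  → match P1@[12:12]
pos 13 'e': at 6  → match P1@[13:13],P3@[12:13]
pos 14 'a': at 0 (via fail)
pos 15 'a': at 0
pos 16 'b': at 1
pos 17 'a': at 2  → match P0@[16:17]
pos 18 'e': at 3 (via fail)  → match P1@[18:18]
pos 19 'a': at 0 (via fail)
pos 20 'e': at 3  → match P1@[20:20]
pos 21 'e': at 6  → match P1@[21:21],P3@[20:21]
pos 22 'e': at 6 (via fail)  → match P1@[22:22],P3@[21:22]

Matches: [[3,6],[5,5],[5,6],[8,1],[9,1],[9,3],[11,6],[12,1],[13,1],[13,3],[17,0],[18,1],[20,1],[21,1],[21,3],[22,1],[22,3]]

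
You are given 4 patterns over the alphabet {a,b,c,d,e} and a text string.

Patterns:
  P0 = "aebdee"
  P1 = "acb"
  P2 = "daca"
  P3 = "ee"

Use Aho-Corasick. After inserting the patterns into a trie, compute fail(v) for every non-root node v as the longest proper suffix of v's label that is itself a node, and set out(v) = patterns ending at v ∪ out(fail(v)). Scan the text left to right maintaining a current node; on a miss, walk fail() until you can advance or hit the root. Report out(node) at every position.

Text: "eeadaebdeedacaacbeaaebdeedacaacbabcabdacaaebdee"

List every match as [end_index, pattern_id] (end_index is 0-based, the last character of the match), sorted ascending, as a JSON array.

Construct AC machine:
Trie nodes:
  n0 'ε': a→1 d→9 e→13
  n1 'a': c→7 e→2
  n2 'ae': b→3
  n3 'aeb': d→4
  n4 'aebd': e→5
  n5 'aebde': e→6
  n6 'aebdee': ·  [P0 ends]
  n7 'ac': b→8
  n8 'acb': ·  [P1 ends]
  n9 'd': a→10
  n10 'da': c→11
  n11 'dac': a→12
  n12 'daca': ·  [P2 ends]
  n13 'e': e→14
  n14 'ee': ·  [P3 ends]

Failure links (BFS by depth):
  n1('a'): parent n0 fail=0; on 'a' 0 → fail=0;  out ∅∪∅=∅
  n9('d'): parent n0 fail=0; on 'd' 0 → fail=0;  out ∅∪∅=∅
  n13('e'): parent n0 fail=0; on 'e' 0 → fail=0;  out ∅∪∅=∅
  n2('ae'): parent n1 fail=0; on 'e' 0 → fail=13;  out ∅∪∅=∅
  n7('ac'): parent n1 fail=0; on 'c' 0 → fail=0;  out ∅∪∅=∅
  n10('da'): parent n9 fail=0; on 'a' 0 → fail=1;  out ∅∪∅=∅
  n14('ee'): parent n13 fail=0; on 'e' 0 → fail=13;  out {3}∪∅={3}
  n3('aeb'): parent n2 fail=13; on 'b' 13→0 → fail=0;  out ∅∪∅=∅
  n8('acb'): parent n7 fail=0; on 'b' 0 → fail=0;  out {1}∪∅={1}
  n11('dac'): parent n10 fail=1; on 'c' 1 → fail=7;  out ∅∪∅=∅
  n4('aebd'): parent n3 fail=0; on 'd' 0 → fail=9;  out ∅∪∅=∅
  n12('daca'): parent n11 fail=7; on 'a' 7→0 → fail=1;  out {2}∪∅={2}
  n5('aebde'): parent n4 fail=9; on 'e' 9→0 → fail=13;  out ∅∪∅=∅
  n6('aebdee'): parent n5 fail=13; on 'e' 13 → fail=14;  out {0}∪{3}={0,3}

Scan:
[0] read 'e'  n0⇒n13
[1] read 'e'  n13⇒n14  ** P3@[0:1]
[2] read 'a'  n14⇒n1 ·f
[3] read 'd'  n1⇒n9 ·f
[4] read 'a'  n9⇒n10
[5] read 'e'  n10⇒n2 ·f
[6] read 'b'  n2⇒n3
[7] read 'd'  n3⇒n4
[8] read 'e'  n4⇒n5
[9] read 'e'  n5⇒n6  ** P0@[4:9],P3@[8:9]
[10] read 'd'  n6⇒n9 ·f
[11] read 'a'  n9⇒n10
[12] read 'c'  n10⇒n11
[13] read 'a'  n11⇒n12  ** P2@[10:13]
[14] read 'a'  n12⇒n1 ·f
[15] read 'c'  n1⇒n7
[16] read 'b'  n7⇒n8  ** P1@[14:16]
[17] read 'e'  n8⇒n13 ·f
[18] read 'a'  n13⇒n1 ·f
[19] read 'a'  n1⇒n1 ·f
[20] read 'e'  n1⇒n2
[21] read 'b'  n2⇒n3
[22] read 'd'  n3⇒n4
[23] read 'e'  n4⇒n5
[24] read 'e'  n5⇒n6  ** P0@[19:24],P3@[23:24]
[25] read 'd'  n6⇒n9 ·f
[26] read 'a'  n9⇒n10
[27] read 'c'  n10⇒n11
[28] read 'a'  n11⇒n12  ** P2@[25:28]
[29] read 'a'  n12⇒n1 ·f
[30] read 'c'  n1⇒n7
[31] read 'b'  n7⇒n8  ** P1@[29:31]
[32] read 'a'  n8⇒n1 ·f
[33] read 'b'  n1⇒n0 ·f
[34] read 'c'  n0⇒n0
[35] read 'a'  n0⇒n1
[36] read 'b'  n1⇒n0 ·f
[37] read 'd'  n0⇒n9
[38] read 'a'  n9⇒n10
[39] read 'c'  n10⇒n11
[40] read 'a'  n11⇒n12  ** P2@[37:40]
[41] read 'a'  n12⇒n1 ·f
[42] read 'e'  n1⇒n2
[43] read 'b'  n2⇒n3
[44] read 'd'  n3⇒n4
[45] read 'e'  n4⇒n5
[46] read 'e'  n5⇒n6  ** P0@[41:46],P3@[45:46]

Matches: [[1,3],[9,0],[9,3],[13,2],[16,1],[24,0],[24,3],[28,2],[31,1],[40,2],[46,0],[46,3]]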